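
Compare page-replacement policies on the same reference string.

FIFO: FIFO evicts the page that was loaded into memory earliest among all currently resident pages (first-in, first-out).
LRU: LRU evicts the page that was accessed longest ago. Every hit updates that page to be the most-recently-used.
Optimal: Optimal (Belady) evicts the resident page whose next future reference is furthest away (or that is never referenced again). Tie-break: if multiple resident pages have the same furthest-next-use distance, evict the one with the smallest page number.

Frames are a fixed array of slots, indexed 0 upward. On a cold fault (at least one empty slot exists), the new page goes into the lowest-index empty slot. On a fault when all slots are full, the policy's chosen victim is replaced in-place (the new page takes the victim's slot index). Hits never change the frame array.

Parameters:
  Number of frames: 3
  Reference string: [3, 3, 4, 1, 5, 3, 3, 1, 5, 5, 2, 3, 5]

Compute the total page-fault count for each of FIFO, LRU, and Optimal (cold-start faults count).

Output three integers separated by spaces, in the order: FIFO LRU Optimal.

Answer: 6 7 5

Derivation:
--- FIFO ---
  step 0: ref 3 -> FAULT, frames=[3,-,-] (faults so far: 1)
  step 1: ref 3 -> HIT, frames=[3,-,-] (faults so far: 1)
  step 2: ref 4 -> FAULT, frames=[3,4,-] (faults so far: 2)
  step 3: ref 1 -> FAULT, frames=[3,4,1] (faults so far: 3)
  step 4: ref 5 -> FAULT, evict 3, frames=[5,4,1] (faults so far: 4)
  step 5: ref 3 -> FAULT, evict 4, frames=[5,3,1] (faults so far: 5)
  step 6: ref 3 -> HIT, frames=[5,3,1] (faults so far: 5)
  step 7: ref 1 -> HIT, frames=[5,3,1] (faults so far: 5)
  step 8: ref 5 -> HIT, frames=[5,3,1] (faults so far: 5)
  step 9: ref 5 -> HIT, frames=[5,3,1] (faults so far: 5)
  step 10: ref 2 -> FAULT, evict 1, frames=[5,3,2] (faults so far: 6)
  step 11: ref 3 -> HIT, frames=[5,3,2] (faults so far: 6)
  step 12: ref 5 -> HIT, frames=[5,3,2] (faults so far: 6)
  FIFO total faults: 6
--- LRU ---
  step 0: ref 3 -> FAULT, frames=[3,-,-] (faults so far: 1)
  step 1: ref 3 -> HIT, frames=[3,-,-] (faults so far: 1)
  step 2: ref 4 -> FAULT, frames=[3,4,-] (faults so far: 2)
  step 3: ref 1 -> FAULT, frames=[3,4,1] (faults so far: 3)
  step 4: ref 5 -> FAULT, evict 3, frames=[5,4,1] (faults so far: 4)
  step 5: ref 3 -> FAULT, evict 4, frames=[5,3,1] (faults so far: 5)
  step 6: ref 3 -> HIT, frames=[5,3,1] (faults so far: 5)
  step 7: ref 1 -> HIT, frames=[5,3,1] (faults so far: 5)
  step 8: ref 5 -> HIT, frames=[5,3,1] (faults so far: 5)
  step 9: ref 5 -> HIT, frames=[5,3,1] (faults so far: 5)
  step 10: ref 2 -> FAULT, evict 3, frames=[5,2,1] (faults so far: 6)
  step 11: ref 3 -> FAULT, evict 1, frames=[5,2,3] (faults so far: 7)
  step 12: ref 5 -> HIT, frames=[5,2,3] (faults so far: 7)
  LRU total faults: 7
--- Optimal ---
  step 0: ref 3 -> FAULT, frames=[3,-,-] (faults so far: 1)
  step 1: ref 3 -> HIT, frames=[3,-,-] (faults so far: 1)
  step 2: ref 4 -> FAULT, frames=[3,4,-] (faults so far: 2)
  step 3: ref 1 -> FAULT, frames=[3,4,1] (faults so far: 3)
  step 4: ref 5 -> FAULT, evict 4, frames=[3,5,1] (faults so far: 4)
  step 5: ref 3 -> HIT, frames=[3,5,1] (faults so far: 4)
  step 6: ref 3 -> HIT, frames=[3,5,1] (faults so far: 4)
  step 7: ref 1 -> HIT, frames=[3,5,1] (faults so far: 4)
  step 8: ref 5 -> HIT, frames=[3,5,1] (faults so far: 4)
  step 9: ref 5 -> HIT, frames=[3,5,1] (faults so far: 4)
  step 10: ref 2 -> FAULT, evict 1, frames=[3,5,2] (faults so far: 5)
  step 11: ref 3 -> HIT, frames=[3,5,2] (faults so far: 5)
  step 12: ref 5 -> HIT, frames=[3,5,2] (faults so far: 5)
  Optimal total faults: 5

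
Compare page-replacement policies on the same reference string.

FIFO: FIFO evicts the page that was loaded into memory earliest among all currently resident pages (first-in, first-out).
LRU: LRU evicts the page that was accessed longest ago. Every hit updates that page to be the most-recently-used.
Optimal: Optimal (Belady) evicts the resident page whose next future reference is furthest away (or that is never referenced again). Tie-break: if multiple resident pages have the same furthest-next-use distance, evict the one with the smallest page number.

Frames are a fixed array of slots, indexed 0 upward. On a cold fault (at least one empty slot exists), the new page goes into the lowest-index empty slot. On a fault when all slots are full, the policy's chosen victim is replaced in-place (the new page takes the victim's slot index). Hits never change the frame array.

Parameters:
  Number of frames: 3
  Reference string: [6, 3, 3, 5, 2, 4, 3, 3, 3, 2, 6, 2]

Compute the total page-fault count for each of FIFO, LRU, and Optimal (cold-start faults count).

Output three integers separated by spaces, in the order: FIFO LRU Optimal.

Answer: 8 7 6

Derivation:
--- FIFO ---
  step 0: ref 6 -> FAULT, frames=[6,-,-] (faults so far: 1)
  step 1: ref 3 -> FAULT, frames=[6,3,-] (faults so far: 2)
  step 2: ref 3 -> HIT, frames=[6,3,-] (faults so far: 2)
  step 3: ref 5 -> FAULT, frames=[6,3,5] (faults so far: 3)
  step 4: ref 2 -> FAULT, evict 6, frames=[2,3,5] (faults so far: 4)
  step 5: ref 4 -> FAULT, evict 3, frames=[2,4,5] (faults so far: 5)
  step 6: ref 3 -> FAULT, evict 5, frames=[2,4,3] (faults so far: 6)
  step 7: ref 3 -> HIT, frames=[2,4,3] (faults so far: 6)
  step 8: ref 3 -> HIT, frames=[2,4,3] (faults so far: 6)
  step 9: ref 2 -> HIT, frames=[2,4,3] (faults so far: 6)
  step 10: ref 6 -> FAULT, evict 2, frames=[6,4,3] (faults so far: 7)
  step 11: ref 2 -> FAULT, evict 4, frames=[6,2,3] (faults so far: 8)
  FIFO total faults: 8
--- LRU ---
  step 0: ref 6 -> FAULT, frames=[6,-,-] (faults so far: 1)
  step 1: ref 3 -> FAULT, frames=[6,3,-] (faults so far: 2)
  step 2: ref 3 -> HIT, frames=[6,3,-] (faults so far: 2)
  step 3: ref 5 -> FAULT, frames=[6,3,5] (faults so far: 3)
  step 4: ref 2 -> FAULT, evict 6, frames=[2,3,5] (faults so far: 4)
  step 5: ref 4 -> FAULT, evict 3, frames=[2,4,5] (faults so far: 5)
  step 6: ref 3 -> FAULT, evict 5, frames=[2,4,3] (faults so far: 6)
  step 7: ref 3 -> HIT, frames=[2,4,3] (faults so far: 6)
  step 8: ref 3 -> HIT, frames=[2,4,3] (faults so far: 6)
  step 9: ref 2 -> HIT, frames=[2,4,3] (faults so far: 6)
  step 10: ref 6 -> FAULT, evict 4, frames=[2,6,3] (faults so far: 7)
  step 11: ref 2 -> HIT, frames=[2,6,3] (faults so far: 7)
  LRU total faults: 7
--- Optimal ---
  step 0: ref 6 -> FAULT, frames=[6,-,-] (faults so far: 1)
  step 1: ref 3 -> FAULT, frames=[6,3,-] (faults so far: 2)
  step 2: ref 3 -> HIT, frames=[6,3,-] (faults so far: 2)
  step 3: ref 5 -> FAULT, frames=[6,3,5] (faults so far: 3)
  step 4: ref 2 -> FAULT, evict 5, frames=[6,3,2] (faults so far: 4)
  step 5: ref 4 -> FAULT, evict 6, frames=[4,3,2] (faults so far: 5)
  step 6: ref 3 -> HIT, frames=[4,3,2] (faults so far: 5)
  step 7: ref 3 -> HIT, frames=[4,3,2] (faults so far: 5)
  step 8: ref 3 -> HIT, frames=[4,3,2] (faults so far: 5)
  step 9: ref 2 -> HIT, frames=[4,3,2] (faults so far: 5)
  step 10: ref 6 -> FAULT, evict 3, frames=[4,6,2] (faults so far: 6)
  step 11: ref 2 -> HIT, frames=[4,6,2] (faults so far: 6)
  Optimal total faults: 6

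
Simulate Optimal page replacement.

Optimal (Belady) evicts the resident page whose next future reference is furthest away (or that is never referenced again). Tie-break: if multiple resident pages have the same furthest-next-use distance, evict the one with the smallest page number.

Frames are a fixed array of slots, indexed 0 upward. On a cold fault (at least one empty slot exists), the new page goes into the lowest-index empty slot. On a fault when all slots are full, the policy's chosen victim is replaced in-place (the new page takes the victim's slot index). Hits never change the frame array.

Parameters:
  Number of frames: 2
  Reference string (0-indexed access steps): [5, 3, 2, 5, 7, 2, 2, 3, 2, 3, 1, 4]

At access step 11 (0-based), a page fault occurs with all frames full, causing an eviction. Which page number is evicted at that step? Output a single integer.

Answer: 1

Derivation:
Step 0: ref 5 -> FAULT, frames=[5,-]
Step 1: ref 3 -> FAULT, frames=[5,3]
Step 2: ref 2 -> FAULT, evict 3, frames=[5,2]
Step 3: ref 5 -> HIT, frames=[5,2]
Step 4: ref 7 -> FAULT, evict 5, frames=[7,2]
Step 5: ref 2 -> HIT, frames=[7,2]
Step 6: ref 2 -> HIT, frames=[7,2]
Step 7: ref 3 -> FAULT, evict 7, frames=[3,2]
Step 8: ref 2 -> HIT, frames=[3,2]
Step 9: ref 3 -> HIT, frames=[3,2]
Step 10: ref 1 -> FAULT, evict 2, frames=[3,1]
Step 11: ref 4 -> FAULT, evict 1, frames=[3,4]
At step 11: evicted page 1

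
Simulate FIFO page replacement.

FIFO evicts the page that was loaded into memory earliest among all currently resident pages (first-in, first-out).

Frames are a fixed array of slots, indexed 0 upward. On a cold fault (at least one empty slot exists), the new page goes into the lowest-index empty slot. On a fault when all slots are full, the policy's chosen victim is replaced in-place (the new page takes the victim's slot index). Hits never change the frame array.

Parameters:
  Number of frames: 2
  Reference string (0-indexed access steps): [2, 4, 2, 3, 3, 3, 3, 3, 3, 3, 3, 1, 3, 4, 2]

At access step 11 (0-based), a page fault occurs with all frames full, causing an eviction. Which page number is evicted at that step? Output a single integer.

Answer: 4

Derivation:
Step 0: ref 2 -> FAULT, frames=[2,-]
Step 1: ref 4 -> FAULT, frames=[2,4]
Step 2: ref 2 -> HIT, frames=[2,4]
Step 3: ref 3 -> FAULT, evict 2, frames=[3,4]
Step 4: ref 3 -> HIT, frames=[3,4]
Step 5: ref 3 -> HIT, frames=[3,4]
Step 6: ref 3 -> HIT, frames=[3,4]
Step 7: ref 3 -> HIT, frames=[3,4]
Step 8: ref 3 -> HIT, frames=[3,4]
Step 9: ref 3 -> HIT, frames=[3,4]
Step 10: ref 3 -> HIT, frames=[3,4]
Step 11: ref 1 -> FAULT, evict 4, frames=[3,1]
At step 11: evicted page 4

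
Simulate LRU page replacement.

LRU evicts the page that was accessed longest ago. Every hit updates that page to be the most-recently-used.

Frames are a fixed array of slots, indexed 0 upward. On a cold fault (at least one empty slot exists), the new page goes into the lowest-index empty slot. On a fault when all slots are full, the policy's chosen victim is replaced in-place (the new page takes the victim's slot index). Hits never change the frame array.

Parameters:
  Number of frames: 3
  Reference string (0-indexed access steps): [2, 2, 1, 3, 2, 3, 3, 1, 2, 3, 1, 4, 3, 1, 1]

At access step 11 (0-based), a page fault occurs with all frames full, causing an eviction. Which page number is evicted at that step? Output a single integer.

Step 0: ref 2 -> FAULT, frames=[2,-,-]
Step 1: ref 2 -> HIT, frames=[2,-,-]
Step 2: ref 1 -> FAULT, frames=[2,1,-]
Step 3: ref 3 -> FAULT, frames=[2,1,3]
Step 4: ref 2 -> HIT, frames=[2,1,3]
Step 5: ref 3 -> HIT, frames=[2,1,3]
Step 6: ref 3 -> HIT, frames=[2,1,3]
Step 7: ref 1 -> HIT, frames=[2,1,3]
Step 8: ref 2 -> HIT, frames=[2,1,3]
Step 9: ref 3 -> HIT, frames=[2,1,3]
Step 10: ref 1 -> HIT, frames=[2,1,3]
Step 11: ref 4 -> FAULT, evict 2, frames=[4,1,3]
At step 11: evicted page 2

Answer: 2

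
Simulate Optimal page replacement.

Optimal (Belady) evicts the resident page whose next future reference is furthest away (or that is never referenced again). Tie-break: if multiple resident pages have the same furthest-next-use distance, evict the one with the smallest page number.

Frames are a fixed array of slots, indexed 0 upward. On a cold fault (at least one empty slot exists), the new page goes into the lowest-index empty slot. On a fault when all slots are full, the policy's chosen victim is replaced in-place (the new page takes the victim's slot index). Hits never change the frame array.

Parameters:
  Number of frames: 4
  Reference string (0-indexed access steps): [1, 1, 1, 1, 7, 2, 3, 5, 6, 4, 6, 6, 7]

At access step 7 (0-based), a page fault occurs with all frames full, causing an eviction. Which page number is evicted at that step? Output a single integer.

Answer: 1

Derivation:
Step 0: ref 1 -> FAULT, frames=[1,-,-,-]
Step 1: ref 1 -> HIT, frames=[1,-,-,-]
Step 2: ref 1 -> HIT, frames=[1,-,-,-]
Step 3: ref 1 -> HIT, frames=[1,-,-,-]
Step 4: ref 7 -> FAULT, frames=[1,7,-,-]
Step 5: ref 2 -> FAULT, frames=[1,7,2,-]
Step 6: ref 3 -> FAULT, frames=[1,7,2,3]
Step 7: ref 5 -> FAULT, evict 1, frames=[5,7,2,3]
At step 7: evicted page 1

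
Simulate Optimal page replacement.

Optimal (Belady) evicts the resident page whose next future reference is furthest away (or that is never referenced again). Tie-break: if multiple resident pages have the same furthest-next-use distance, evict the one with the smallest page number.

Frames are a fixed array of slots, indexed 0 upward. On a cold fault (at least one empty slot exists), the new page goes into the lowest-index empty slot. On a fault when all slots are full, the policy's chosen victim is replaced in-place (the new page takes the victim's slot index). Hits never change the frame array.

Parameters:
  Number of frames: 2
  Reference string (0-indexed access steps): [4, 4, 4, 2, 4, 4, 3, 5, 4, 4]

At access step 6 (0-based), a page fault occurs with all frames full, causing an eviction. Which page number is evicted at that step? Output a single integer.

Answer: 2

Derivation:
Step 0: ref 4 -> FAULT, frames=[4,-]
Step 1: ref 4 -> HIT, frames=[4,-]
Step 2: ref 4 -> HIT, frames=[4,-]
Step 3: ref 2 -> FAULT, frames=[4,2]
Step 4: ref 4 -> HIT, frames=[4,2]
Step 5: ref 4 -> HIT, frames=[4,2]
Step 6: ref 3 -> FAULT, evict 2, frames=[4,3]
At step 6: evicted page 2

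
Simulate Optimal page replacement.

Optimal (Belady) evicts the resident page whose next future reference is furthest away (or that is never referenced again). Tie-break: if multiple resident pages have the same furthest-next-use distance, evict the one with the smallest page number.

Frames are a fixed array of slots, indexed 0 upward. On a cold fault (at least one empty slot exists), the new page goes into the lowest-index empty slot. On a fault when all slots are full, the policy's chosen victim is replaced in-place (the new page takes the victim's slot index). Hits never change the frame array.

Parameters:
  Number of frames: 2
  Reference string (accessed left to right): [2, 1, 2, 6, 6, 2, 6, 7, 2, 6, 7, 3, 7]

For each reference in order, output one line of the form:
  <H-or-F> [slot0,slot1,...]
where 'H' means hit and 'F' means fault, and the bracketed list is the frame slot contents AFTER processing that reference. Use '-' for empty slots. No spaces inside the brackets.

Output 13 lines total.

F [2,-]
F [2,1]
H [2,1]
F [2,6]
H [2,6]
H [2,6]
H [2,6]
F [2,7]
H [2,7]
F [6,7]
H [6,7]
F [3,7]
H [3,7]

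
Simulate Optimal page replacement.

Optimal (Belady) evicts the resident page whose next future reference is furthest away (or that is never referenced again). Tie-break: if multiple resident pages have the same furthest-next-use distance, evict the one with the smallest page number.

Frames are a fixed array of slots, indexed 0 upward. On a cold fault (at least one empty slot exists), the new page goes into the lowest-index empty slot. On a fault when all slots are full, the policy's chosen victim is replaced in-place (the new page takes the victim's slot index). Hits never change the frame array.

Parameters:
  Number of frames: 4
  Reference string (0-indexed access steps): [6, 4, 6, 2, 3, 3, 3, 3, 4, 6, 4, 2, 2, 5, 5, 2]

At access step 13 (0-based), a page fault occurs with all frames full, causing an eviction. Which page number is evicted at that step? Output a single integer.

Step 0: ref 6 -> FAULT, frames=[6,-,-,-]
Step 1: ref 4 -> FAULT, frames=[6,4,-,-]
Step 2: ref 6 -> HIT, frames=[6,4,-,-]
Step 3: ref 2 -> FAULT, frames=[6,4,2,-]
Step 4: ref 3 -> FAULT, frames=[6,4,2,3]
Step 5: ref 3 -> HIT, frames=[6,4,2,3]
Step 6: ref 3 -> HIT, frames=[6,4,2,3]
Step 7: ref 3 -> HIT, frames=[6,4,2,3]
Step 8: ref 4 -> HIT, frames=[6,4,2,3]
Step 9: ref 6 -> HIT, frames=[6,4,2,3]
Step 10: ref 4 -> HIT, frames=[6,4,2,3]
Step 11: ref 2 -> HIT, frames=[6,4,2,3]
Step 12: ref 2 -> HIT, frames=[6,4,2,3]
Step 13: ref 5 -> FAULT, evict 3, frames=[6,4,2,5]
At step 13: evicted page 3

Answer: 3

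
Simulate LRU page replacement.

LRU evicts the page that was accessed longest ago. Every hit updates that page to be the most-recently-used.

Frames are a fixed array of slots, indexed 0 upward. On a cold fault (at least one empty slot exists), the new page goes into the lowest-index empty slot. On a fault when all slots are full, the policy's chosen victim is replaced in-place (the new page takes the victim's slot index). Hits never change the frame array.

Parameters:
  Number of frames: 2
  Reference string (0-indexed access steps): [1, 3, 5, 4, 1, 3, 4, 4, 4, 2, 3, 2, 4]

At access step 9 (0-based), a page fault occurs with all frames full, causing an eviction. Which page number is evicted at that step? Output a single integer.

Step 0: ref 1 -> FAULT, frames=[1,-]
Step 1: ref 3 -> FAULT, frames=[1,3]
Step 2: ref 5 -> FAULT, evict 1, frames=[5,3]
Step 3: ref 4 -> FAULT, evict 3, frames=[5,4]
Step 4: ref 1 -> FAULT, evict 5, frames=[1,4]
Step 5: ref 3 -> FAULT, evict 4, frames=[1,3]
Step 6: ref 4 -> FAULT, evict 1, frames=[4,3]
Step 7: ref 4 -> HIT, frames=[4,3]
Step 8: ref 4 -> HIT, frames=[4,3]
Step 9: ref 2 -> FAULT, evict 3, frames=[4,2]
At step 9: evicted page 3

Answer: 3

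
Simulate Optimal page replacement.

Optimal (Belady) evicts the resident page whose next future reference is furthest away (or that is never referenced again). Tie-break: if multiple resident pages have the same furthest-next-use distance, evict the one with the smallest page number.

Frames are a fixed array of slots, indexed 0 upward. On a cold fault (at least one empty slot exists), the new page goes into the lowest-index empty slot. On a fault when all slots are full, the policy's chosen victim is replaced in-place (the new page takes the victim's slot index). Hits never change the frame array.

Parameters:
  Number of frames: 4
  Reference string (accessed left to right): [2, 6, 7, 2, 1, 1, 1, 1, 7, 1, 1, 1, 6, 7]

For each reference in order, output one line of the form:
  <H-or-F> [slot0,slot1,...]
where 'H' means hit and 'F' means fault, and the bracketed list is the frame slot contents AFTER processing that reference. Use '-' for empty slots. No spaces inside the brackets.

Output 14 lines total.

F [2,-,-,-]
F [2,6,-,-]
F [2,6,7,-]
H [2,6,7,-]
F [2,6,7,1]
H [2,6,7,1]
H [2,6,7,1]
H [2,6,7,1]
H [2,6,7,1]
H [2,6,7,1]
H [2,6,7,1]
H [2,6,7,1]
H [2,6,7,1]
H [2,6,7,1]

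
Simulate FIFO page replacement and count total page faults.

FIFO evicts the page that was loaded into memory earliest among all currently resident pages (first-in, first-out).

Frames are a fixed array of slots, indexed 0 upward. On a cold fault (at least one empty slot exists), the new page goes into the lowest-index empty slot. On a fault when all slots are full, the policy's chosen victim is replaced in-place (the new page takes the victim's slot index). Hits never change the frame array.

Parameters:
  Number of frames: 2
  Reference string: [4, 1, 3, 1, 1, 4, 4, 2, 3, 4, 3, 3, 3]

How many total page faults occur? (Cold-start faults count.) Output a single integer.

Step 0: ref 4 → FAULT, frames=[4,-]
Step 1: ref 1 → FAULT, frames=[4,1]
Step 2: ref 3 → FAULT (evict 4), frames=[3,1]
Step 3: ref 1 → HIT, frames=[3,1]
Step 4: ref 1 → HIT, frames=[3,1]
Step 5: ref 4 → FAULT (evict 1), frames=[3,4]
Step 6: ref 4 → HIT, frames=[3,4]
Step 7: ref 2 → FAULT (evict 3), frames=[2,4]
Step 8: ref 3 → FAULT (evict 4), frames=[2,3]
Step 9: ref 4 → FAULT (evict 2), frames=[4,3]
Step 10: ref 3 → HIT, frames=[4,3]
Step 11: ref 3 → HIT, frames=[4,3]
Step 12: ref 3 → HIT, frames=[4,3]
Total faults: 7

Answer: 7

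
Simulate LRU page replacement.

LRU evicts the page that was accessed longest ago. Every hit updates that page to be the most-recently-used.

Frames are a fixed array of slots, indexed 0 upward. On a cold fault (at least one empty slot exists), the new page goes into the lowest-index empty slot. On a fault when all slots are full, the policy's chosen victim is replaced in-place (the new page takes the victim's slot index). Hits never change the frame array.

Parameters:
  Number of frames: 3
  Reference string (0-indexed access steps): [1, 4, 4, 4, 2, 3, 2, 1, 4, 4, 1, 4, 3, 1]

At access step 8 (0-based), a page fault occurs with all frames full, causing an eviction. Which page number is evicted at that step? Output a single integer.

Answer: 3

Derivation:
Step 0: ref 1 -> FAULT, frames=[1,-,-]
Step 1: ref 4 -> FAULT, frames=[1,4,-]
Step 2: ref 4 -> HIT, frames=[1,4,-]
Step 3: ref 4 -> HIT, frames=[1,4,-]
Step 4: ref 2 -> FAULT, frames=[1,4,2]
Step 5: ref 3 -> FAULT, evict 1, frames=[3,4,2]
Step 6: ref 2 -> HIT, frames=[3,4,2]
Step 7: ref 1 -> FAULT, evict 4, frames=[3,1,2]
Step 8: ref 4 -> FAULT, evict 3, frames=[4,1,2]
At step 8: evicted page 3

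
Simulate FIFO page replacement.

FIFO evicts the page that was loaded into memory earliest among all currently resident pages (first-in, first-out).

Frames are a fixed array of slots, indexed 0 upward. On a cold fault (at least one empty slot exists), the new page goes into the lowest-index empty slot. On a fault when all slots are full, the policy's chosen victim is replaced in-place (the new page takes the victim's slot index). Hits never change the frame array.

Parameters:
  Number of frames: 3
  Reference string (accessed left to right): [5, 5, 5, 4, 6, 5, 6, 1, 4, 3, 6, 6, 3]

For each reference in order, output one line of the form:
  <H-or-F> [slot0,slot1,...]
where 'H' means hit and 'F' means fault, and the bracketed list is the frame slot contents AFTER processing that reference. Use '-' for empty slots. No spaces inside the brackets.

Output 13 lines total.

F [5,-,-]
H [5,-,-]
H [5,-,-]
F [5,4,-]
F [5,4,6]
H [5,4,6]
H [5,4,6]
F [1,4,6]
H [1,4,6]
F [1,3,6]
H [1,3,6]
H [1,3,6]
H [1,3,6]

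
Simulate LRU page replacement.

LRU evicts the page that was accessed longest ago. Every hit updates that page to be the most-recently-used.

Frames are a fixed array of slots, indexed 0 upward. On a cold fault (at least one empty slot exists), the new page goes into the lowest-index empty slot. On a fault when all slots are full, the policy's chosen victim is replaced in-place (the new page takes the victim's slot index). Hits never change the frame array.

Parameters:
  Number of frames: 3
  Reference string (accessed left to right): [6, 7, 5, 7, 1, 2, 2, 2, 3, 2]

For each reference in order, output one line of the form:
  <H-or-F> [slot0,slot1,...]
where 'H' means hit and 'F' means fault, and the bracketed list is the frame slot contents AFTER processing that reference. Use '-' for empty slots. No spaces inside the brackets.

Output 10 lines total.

F [6,-,-]
F [6,7,-]
F [6,7,5]
H [6,7,5]
F [1,7,5]
F [1,7,2]
H [1,7,2]
H [1,7,2]
F [1,3,2]
H [1,3,2]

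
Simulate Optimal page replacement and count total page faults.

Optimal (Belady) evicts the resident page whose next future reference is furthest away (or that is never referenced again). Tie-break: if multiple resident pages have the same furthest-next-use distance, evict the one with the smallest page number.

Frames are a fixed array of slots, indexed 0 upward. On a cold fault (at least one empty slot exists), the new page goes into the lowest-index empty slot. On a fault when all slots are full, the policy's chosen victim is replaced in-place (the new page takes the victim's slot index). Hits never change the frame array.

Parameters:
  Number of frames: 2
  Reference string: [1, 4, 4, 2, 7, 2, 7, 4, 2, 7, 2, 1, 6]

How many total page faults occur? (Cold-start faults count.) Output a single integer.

Answer: 8

Derivation:
Step 0: ref 1 → FAULT, frames=[1,-]
Step 1: ref 4 → FAULT, frames=[1,4]
Step 2: ref 4 → HIT, frames=[1,4]
Step 3: ref 2 → FAULT (evict 1), frames=[2,4]
Step 4: ref 7 → FAULT (evict 4), frames=[2,7]
Step 5: ref 2 → HIT, frames=[2,7]
Step 6: ref 7 → HIT, frames=[2,7]
Step 7: ref 4 → FAULT (evict 7), frames=[2,4]
Step 8: ref 2 → HIT, frames=[2,4]
Step 9: ref 7 → FAULT (evict 4), frames=[2,7]
Step 10: ref 2 → HIT, frames=[2,7]
Step 11: ref 1 → FAULT (evict 2), frames=[1,7]
Step 12: ref 6 → FAULT (evict 1), frames=[6,7]
Total faults: 8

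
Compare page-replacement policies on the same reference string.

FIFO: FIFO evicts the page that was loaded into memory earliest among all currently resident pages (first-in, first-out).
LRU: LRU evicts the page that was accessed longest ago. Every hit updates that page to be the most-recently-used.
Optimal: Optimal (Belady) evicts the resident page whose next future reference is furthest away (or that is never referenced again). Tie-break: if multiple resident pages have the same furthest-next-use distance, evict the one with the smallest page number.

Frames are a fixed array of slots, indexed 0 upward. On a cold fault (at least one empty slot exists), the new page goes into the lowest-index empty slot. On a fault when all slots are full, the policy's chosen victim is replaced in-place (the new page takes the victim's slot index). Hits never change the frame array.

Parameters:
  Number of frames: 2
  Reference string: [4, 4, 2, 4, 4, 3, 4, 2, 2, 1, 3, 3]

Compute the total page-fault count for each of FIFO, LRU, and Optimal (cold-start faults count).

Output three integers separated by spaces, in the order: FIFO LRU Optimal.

--- FIFO ---
  step 0: ref 4 -> FAULT, frames=[4,-] (faults so far: 1)
  step 1: ref 4 -> HIT, frames=[4,-] (faults so far: 1)
  step 2: ref 2 -> FAULT, frames=[4,2] (faults so far: 2)
  step 3: ref 4 -> HIT, frames=[4,2] (faults so far: 2)
  step 4: ref 4 -> HIT, frames=[4,2] (faults so far: 2)
  step 5: ref 3 -> FAULT, evict 4, frames=[3,2] (faults so far: 3)
  step 6: ref 4 -> FAULT, evict 2, frames=[3,4] (faults so far: 4)
  step 7: ref 2 -> FAULT, evict 3, frames=[2,4] (faults so far: 5)
  step 8: ref 2 -> HIT, frames=[2,4] (faults so far: 5)
  step 9: ref 1 -> FAULT, evict 4, frames=[2,1] (faults so far: 6)
  step 10: ref 3 -> FAULT, evict 2, frames=[3,1] (faults so far: 7)
  step 11: ref 3 -> HIT, frames=[3,1] (faults so far: 7)
  FIFO total faults: 7
--- LRU ---
  step 0: ref 4 -> FAULT, frames=[4,-] (faults so far: 1)
  step 1: ref 4 -> HIT, frames=[4,-] (faults so far: 1)
  step 2: ref 2 -> FAULT, frames=[4,2] (faults so far: 2)
  step 3: ref 4 -> HIT, frames=[4,2] (faults so far: 2)
  step 4: ref 4 -> HIT, frames=[4,2] (faults so far: 2)
  step 5: ref 3 -> FAULT, evict 2, frames=[4,3] (faults so far: 3)
  step 6: ref 4 -> HIT, frames=[4,3] (faults so far: 3)
  step 7: ref 2 -> FAULT, evict 3, frames=[4,2] (faults so far: 4)
  step 8: ref 2 -> HIT, frames=[4,2] (faults so far: 4)
  step 9: ref 1 -> FAULT, evict 4, frames=[1,2] (faults so far: 5)
  step 10: ref 3 -> FAULT, evict 2, frames=[1,3] (faults so far: 6)
  step 11: ref 3 -> HIT, frames=[1,3] (faults so far: 6)
  LRU total faults: 6
--- Optimal ---
  step 0: ref 4 -> FAULT, frames=[4,-] (faults so far: 1)
  step 1: ref 4 -> HIT, frames=[4,-] (faults so far: 1)
  step 2: ref 2 -> FAULT, frames=[4,2] (faults so far: 2)
  step 3: ref 4 -> HIT, frames=[4,2] (faults so far: 2)
  step 4: ref 4 -> HIT, frames=[4,2] (faults so far: 2)
  step 5: ref 3 -> FAULT, evict 2, frames=[4,3] (faults so far: 3)
  step 6: ref 4 -> HIT, frames=[4,3] (faults so far: 3)
  step 7: ref 2 -> FAULT, evict 4, frames=[2,3] (faults so far: 4)
  step 8: ref 2 -> HIT, frames=[2,3] (faults so far: 4)
  step 9: ref 1 -> FAULT, evict 2, frames=[1,3] (faults so far: 5)
  step 10: ref 3 -> HIT, frames=[1,3] (faults so far: 5)
  step 11: ref 3 -> HIT, frames=[1,3] (faults so far: 5)
  Optimal total faults: 5

Answer: 7 6 5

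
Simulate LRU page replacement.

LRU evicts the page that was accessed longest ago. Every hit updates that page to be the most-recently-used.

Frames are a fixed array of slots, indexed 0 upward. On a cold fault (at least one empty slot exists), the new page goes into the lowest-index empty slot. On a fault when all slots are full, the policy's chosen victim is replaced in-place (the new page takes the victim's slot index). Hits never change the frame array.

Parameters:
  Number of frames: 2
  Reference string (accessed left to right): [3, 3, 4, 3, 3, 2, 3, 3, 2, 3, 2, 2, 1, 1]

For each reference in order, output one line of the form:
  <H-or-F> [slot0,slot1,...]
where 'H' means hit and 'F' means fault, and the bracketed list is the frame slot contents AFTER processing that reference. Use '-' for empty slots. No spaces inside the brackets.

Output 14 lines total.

F [3,-]
H [3,-]
F [3,4]
H [3,4]
H [3,4]
F [3,2]
H [3,2]
H [3,2]
H [3,2]
H [3,2]
H [3,2]
H [3,2]
F [1,2]
H [1,2]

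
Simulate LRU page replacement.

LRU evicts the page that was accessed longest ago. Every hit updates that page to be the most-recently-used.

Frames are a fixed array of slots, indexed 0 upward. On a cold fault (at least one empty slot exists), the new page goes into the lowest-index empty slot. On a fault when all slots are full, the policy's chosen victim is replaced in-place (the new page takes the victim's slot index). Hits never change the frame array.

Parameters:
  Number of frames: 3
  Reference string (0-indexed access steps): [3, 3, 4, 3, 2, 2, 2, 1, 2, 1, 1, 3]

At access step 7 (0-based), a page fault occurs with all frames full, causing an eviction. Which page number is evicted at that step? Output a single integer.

Step 0: ref 3 -> FAULT, frames=[3,-,-]
Step 1: ref 3 -> HIT, frames=[3,-,-]
Step 2: ref 4 -> FAULT, frames=[3,4,-]
Step 3: ref 3 -> HIT, frames=[3,4,-]
Step 4: ref 2 -> FAULT, frames=[3,4,2]
Step 5: ref 2 -> HIT, frames=[3,4,2]
Step 6: ref 2 -> HIT, frames=[3,4,2]
Step 7: ref 1 -> FAULT, evict 4, frames=[3,1,2]
At step 7: evicted page 4

Answer: 4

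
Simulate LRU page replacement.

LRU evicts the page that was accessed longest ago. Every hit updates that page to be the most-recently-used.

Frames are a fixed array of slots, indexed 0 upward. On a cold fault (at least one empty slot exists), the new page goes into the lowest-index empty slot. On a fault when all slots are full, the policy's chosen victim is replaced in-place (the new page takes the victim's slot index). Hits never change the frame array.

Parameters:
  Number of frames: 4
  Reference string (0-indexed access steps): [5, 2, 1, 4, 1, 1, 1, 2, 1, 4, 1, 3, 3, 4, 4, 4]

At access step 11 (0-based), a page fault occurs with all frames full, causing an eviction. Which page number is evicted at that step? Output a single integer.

Step 0: ref 5 -> FAULT, frames=[5,-,-,-]
Step 1: ref 2 -> FAULT, frames=[5,2,-,-]
Step 2: ref 1 -> FAULT, frames=[5,2,1,-]
Step 3: ref 4 -> FAULT, frames=[5,2,1,4]
Step 4: ref 1 -> HIT, frames=[5,2,1,4]
Step 5: ref 1 -> HIT, frames=[5,2,1,4]
Step 6: ref 1 -> HIT, frames=[5,2,1,4]
Step 7: ref 2 -> HIT, frames=[5,2,1,4]
Step 8: ref 1 -> HIT, frames=[5,2,1,4]
Step 9: ref 4 -> HIT, frames=[5,2,1,4]
Step 10: ref 1 -> HIT, frames=[5,2,1,4]
Step 11: ref 3 -> FAULT, evict 5, frames=[3,2,1,4]
At step 11: evicted page 5

Answer: 5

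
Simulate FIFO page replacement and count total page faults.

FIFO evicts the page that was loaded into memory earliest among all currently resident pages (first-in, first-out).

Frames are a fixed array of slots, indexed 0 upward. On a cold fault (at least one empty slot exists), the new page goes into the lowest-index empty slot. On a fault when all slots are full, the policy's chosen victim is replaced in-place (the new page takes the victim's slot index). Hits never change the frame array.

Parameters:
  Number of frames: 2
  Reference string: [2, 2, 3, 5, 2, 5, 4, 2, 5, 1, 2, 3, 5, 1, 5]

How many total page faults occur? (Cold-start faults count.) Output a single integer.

Answer: 11

Derivation:
Step 0: ref 2 → FAULT, frames=[2,-]
Step 1: ref 2 → HIT, frames=[2,-]
Step 2: ref 3 → FAULT, frames=[2,3]
Step 3: ref 5 → FAULT (evict 2), frames=[5,3]
Step 4: ref 2 → FAULT (evict 3), frames=[5,2]
Step 5: ref 5 → HIT, frames=[5,2]
Step 6: ref 4 → FAULT (evict 5), frames=[4,2]
Step 7: ref 2 → HIT, frames=[4,2]
Step 8: ref 5 → FAULT (evict 2), frames=[4,5]
Step 9: ref 1 → FAULT (evict 4), frames=[1,5]
Step 10: ref 2 → FAULT (evict 5), frames=[1,2]
Step 11: ref 3 → FAULT (evict 1), frames=[3,2]
Step 12: ref 5 → FAULT (evict 2), frames=[3,5]
Step 13: ref 1 → FAULT (evict 3), frames=[1,5]
Step 14: ref 5 → HIT, frames=[1,5]
Total faults: 11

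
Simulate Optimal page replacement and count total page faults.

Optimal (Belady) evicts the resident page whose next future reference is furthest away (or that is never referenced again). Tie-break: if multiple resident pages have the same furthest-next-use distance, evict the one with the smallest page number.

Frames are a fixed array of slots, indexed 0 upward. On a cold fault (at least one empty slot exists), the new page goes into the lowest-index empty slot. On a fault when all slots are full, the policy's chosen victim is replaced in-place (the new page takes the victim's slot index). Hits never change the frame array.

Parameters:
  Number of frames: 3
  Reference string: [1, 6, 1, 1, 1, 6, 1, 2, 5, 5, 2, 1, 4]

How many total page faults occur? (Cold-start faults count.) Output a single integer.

Answer: 5

Derivation:
Step 0: ref 1 → FAULT, frames=[1,-,-]
Step 1: ref 6 → FAULT, frames=[1,6,-]
Step 2: ref 1 → HIT, frames=[1,6,-]
Step 3: ref 1 → HIT, frames=[1,6,-]
Step 4: ref 1 → HIT, frames=[1,6,-]
Step 5: ref 6 → HIT, frames=[1,6,-]
Step 6: ref 1 → HIT, frames=[1,6,-]
Step 7: ref 2 → FAULT, frames=[1,6,2]
Step 8: ref 5 → FAULT (evict 6), frames=[1,5,2]
Step 9: ref 5 → HIT, frames=[1,5,2]
Step 10: ref 2 → HIT, frames=[1,5,2]
Step 11: ref 1 → HIT, frames=[1,5,2]
Step 12: ref 4 → FAULT (evict 1), frames=[4,5,2]
Total faults: 5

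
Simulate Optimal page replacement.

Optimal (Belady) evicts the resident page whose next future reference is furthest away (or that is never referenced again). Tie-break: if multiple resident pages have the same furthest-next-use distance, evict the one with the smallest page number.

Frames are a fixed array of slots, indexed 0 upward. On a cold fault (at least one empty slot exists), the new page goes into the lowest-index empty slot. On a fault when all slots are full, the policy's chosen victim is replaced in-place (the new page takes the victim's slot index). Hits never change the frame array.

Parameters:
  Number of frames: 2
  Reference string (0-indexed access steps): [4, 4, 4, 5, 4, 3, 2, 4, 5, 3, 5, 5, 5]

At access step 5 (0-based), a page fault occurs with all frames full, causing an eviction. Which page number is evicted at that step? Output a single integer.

Step 0: ref 4 -> FAULT, frames=[4,-]
Step 1: ref 4 -> HIT, frames=[4,-]
Step 2: ref 4 -> HIT, frames=[4,-]
Step 3: ref 5 -> FAULT, frames=[4,5]
Step 4: ref 4 -> HIT, frames=[4,5]
Step 5: ref 3 -> FAULT, evict 5, frames=[4,3]
At step 5: evicted page 5

Answer: 5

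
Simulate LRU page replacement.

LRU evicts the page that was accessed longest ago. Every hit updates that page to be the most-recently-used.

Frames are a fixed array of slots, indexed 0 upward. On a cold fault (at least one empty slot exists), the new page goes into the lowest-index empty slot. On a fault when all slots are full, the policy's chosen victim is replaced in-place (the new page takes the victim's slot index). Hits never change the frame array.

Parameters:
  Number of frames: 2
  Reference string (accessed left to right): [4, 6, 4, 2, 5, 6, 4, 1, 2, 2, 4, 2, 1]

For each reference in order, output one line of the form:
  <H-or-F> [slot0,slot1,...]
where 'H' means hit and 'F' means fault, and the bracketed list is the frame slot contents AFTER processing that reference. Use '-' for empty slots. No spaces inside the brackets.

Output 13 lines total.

F [4,-]
F [4,6]
H [4,6]
F [4,2]
F [5,2]
F [5,6]
F [4,6]
F [4,1]
F [2,1]
H [2,1]
F [2,4]
H [2,4]
F [2,1]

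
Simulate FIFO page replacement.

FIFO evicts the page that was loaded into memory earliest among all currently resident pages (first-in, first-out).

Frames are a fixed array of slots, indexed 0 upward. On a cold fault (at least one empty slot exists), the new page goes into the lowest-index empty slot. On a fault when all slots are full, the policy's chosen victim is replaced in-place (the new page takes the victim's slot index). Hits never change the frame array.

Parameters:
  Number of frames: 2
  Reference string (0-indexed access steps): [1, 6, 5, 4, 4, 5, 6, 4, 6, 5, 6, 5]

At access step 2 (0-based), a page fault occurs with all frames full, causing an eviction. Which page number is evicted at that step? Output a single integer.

Step 0: ref 1 -> FAULT, frames=[1,-]
Step 1: ref 6 -> FAULT, frames=[1,6]
Step 2: ref 5 -> FAULT, evict 1, frames=[5,6]
At step 2: evicted page 1

Answer: 1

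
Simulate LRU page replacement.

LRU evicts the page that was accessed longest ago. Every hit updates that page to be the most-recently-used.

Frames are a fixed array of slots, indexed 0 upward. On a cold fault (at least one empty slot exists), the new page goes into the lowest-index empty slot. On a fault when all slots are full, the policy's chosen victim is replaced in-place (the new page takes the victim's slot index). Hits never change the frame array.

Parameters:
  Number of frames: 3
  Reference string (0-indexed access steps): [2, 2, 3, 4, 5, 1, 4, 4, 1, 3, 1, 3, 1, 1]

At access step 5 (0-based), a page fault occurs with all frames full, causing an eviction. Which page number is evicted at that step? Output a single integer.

Answer: 3

Derivation:
Step 0: ref 2 -> FAULT, frames=[2,-,-]
Step 1: ref 2 -> HIT, frames=[2,-,-]
Step 2: ref 3 -> FAULT, frames=[2,3,-]
Step 3: ref 4 -> FAULT, frames=[2,3,4]
Step 4: ref 5 -> FAULT, evict 2, frames=[5,3,4]
Step 5: ref 1 -> FAULT, evict 3, frames=[5,1,4]
At step 5: evicted page 3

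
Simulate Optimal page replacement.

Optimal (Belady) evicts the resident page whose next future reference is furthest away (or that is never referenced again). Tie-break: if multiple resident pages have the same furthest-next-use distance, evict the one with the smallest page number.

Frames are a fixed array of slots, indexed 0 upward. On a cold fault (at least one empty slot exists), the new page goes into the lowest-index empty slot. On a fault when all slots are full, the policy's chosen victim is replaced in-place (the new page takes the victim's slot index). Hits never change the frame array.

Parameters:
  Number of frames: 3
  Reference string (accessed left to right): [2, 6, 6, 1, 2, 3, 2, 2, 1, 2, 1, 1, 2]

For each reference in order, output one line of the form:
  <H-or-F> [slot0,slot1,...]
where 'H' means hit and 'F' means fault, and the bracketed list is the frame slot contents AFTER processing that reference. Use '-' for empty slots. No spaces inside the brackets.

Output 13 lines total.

F [2,-,-]
F [2,6,-]
H [2,6,-]
F [2,6,1]
H [2,6,1]
F [2,3,1]
H [2,3,1]
H [2,3,1]
H [2,3,1]
H [2,3,1]
H [2,3,1]
H [2,3,1]
H [2,3,1]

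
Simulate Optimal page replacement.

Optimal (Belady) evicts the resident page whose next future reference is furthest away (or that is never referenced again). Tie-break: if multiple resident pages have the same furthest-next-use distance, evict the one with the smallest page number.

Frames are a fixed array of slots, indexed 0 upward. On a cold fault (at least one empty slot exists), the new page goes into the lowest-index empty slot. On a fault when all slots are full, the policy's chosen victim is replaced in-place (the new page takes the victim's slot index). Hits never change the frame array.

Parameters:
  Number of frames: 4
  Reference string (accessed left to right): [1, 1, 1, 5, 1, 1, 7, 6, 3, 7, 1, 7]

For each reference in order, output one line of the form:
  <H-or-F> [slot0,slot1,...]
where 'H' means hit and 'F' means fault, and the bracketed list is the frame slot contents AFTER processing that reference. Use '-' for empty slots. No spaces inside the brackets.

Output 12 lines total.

F [1,-,-,-]
H [1,-,-,-]
H [1,-,-,-]
F [1,5,-,-]
H [1,5,-,-]
H [1,5,-,-]
F [1,5,7,-]
F [1,5,7,6]
F [1,3,7,6]
H [1,3,7,6]
H [1,3,7,6]
H [1,3,7,6]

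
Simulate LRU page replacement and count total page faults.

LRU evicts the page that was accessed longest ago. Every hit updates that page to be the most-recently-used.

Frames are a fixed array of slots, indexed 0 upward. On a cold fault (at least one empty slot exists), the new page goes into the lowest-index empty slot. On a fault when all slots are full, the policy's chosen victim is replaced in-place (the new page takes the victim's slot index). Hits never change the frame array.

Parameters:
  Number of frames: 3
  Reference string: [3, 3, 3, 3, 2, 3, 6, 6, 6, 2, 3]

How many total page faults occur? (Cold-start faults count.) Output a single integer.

Answer: 3

Derivation:
Step 0: ref 3 → FAULT, frames=[3,-,-]
Step 1: ref 3 → HIT, frames=[3,-,-]
Step 2: ref 3 → HIT, frames=[3,-,-]
Step 3: ref 3 → HIT, frames=[3,-,-]
Step 4: ref 2 → FAULT, frames=[3,2,-]
Step 5: ref 3 → HIT, frames=[3,2,-]
Step 6: ref 6 → FAULT, frames=[3,2,6]
Step 7: ref 6 → HIT, frames=[3,2,6]
Step 8: ref 6 → HIT, frames=[3,2,6]
Step 9: ref 2 → HIT, frames=[3,2,6]
Step 10: ref 3 → HIT, frames=[3,2,6]
Total faults: 3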